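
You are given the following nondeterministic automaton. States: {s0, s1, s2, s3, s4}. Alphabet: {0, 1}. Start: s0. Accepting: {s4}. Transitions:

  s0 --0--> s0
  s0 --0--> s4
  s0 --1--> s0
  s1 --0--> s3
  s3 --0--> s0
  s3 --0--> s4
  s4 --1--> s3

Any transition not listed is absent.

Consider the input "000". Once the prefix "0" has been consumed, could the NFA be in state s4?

Start in {s0}.
Read '0': s0→{s0, s4}; now {s0, s4}.
State s4 is in {s0, s4}.

Yes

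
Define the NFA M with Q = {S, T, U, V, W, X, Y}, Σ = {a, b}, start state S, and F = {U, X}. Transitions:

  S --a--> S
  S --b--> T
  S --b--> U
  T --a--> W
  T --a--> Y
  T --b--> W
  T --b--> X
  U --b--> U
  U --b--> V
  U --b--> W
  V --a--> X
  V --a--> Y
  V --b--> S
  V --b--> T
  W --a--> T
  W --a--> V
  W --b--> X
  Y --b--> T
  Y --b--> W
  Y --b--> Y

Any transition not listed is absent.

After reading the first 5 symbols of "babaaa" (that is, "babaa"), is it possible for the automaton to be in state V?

Start in {S}.
Read 'b': {S} → {T, U}.
Read 'a': {T, U} → {W, Y}.
Read 'b': {W, Y} → {T, W, X, Y}.
Read 'a': {T, W, X, Y} → {T, V, W, Y}.
Read 'a': {T, V, W, Y} → {T, V, W, X, Y}.
State V is in {T, V, W, X, Y}.

Yes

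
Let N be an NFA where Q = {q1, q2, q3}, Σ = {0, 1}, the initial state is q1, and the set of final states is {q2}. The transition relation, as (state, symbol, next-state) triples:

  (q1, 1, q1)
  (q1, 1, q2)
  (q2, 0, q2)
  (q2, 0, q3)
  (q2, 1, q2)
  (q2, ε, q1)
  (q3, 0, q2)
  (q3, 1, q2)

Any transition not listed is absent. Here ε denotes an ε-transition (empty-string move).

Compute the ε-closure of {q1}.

Begin with {q1}.
No ε-moves leave this set, so the closure equals the set itself.

{q1}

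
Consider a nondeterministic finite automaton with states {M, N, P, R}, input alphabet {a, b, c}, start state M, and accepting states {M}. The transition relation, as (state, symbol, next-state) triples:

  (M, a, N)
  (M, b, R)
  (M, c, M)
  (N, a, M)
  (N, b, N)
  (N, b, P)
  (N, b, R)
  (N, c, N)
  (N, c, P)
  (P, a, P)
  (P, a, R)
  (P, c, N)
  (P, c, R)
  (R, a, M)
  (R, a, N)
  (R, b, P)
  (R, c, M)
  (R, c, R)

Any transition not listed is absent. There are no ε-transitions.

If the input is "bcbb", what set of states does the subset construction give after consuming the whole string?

{P}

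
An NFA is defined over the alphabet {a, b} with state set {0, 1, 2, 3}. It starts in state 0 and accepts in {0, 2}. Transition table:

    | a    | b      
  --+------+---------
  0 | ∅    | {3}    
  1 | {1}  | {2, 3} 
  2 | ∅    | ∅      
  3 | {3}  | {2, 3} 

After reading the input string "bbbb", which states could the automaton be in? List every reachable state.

{2, 3}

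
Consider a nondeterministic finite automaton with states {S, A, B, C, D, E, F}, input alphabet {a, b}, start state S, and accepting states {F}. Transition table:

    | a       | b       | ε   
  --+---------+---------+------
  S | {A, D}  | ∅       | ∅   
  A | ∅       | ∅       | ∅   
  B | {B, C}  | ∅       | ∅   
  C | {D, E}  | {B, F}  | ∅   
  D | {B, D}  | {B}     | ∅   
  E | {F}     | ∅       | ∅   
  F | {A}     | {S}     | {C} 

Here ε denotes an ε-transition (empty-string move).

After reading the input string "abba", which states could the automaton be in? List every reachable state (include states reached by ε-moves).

∅

Start in {S}.
Read 'a': {S} → {A, D}.
Read 'b': {A, D} → {B}.
Read 'b': {B} → ∅.
The set is empty and remains empty for the remaining 1 symbol.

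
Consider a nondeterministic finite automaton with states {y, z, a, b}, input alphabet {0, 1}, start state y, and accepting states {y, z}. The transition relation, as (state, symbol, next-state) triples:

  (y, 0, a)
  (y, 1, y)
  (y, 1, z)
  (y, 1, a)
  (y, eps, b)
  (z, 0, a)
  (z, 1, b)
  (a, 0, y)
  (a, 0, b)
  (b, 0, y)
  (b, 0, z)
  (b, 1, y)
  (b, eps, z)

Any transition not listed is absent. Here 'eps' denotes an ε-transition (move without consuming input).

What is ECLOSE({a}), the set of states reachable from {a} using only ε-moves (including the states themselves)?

Begin with {a}.
No ε-moves leave this set, so the closure equals the set itself.

{a}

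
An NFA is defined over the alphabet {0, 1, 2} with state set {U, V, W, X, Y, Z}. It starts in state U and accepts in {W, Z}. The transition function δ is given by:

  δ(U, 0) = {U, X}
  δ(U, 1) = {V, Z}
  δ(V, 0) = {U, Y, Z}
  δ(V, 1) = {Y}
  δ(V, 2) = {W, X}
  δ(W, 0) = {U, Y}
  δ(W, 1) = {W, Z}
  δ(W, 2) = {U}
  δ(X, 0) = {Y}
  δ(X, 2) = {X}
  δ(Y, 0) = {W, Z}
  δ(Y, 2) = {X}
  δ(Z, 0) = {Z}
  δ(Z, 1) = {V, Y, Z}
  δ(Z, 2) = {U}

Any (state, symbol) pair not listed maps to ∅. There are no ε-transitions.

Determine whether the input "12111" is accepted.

Start in {U}.
Read '1': U→{V, Z}; now {V, Z}.
Read '2': V→{W, X}, Z→{U}; now {U, W, X}.
Read '1': U→{V, Z}, W→{W, Z}, X→∅; now {V, W, Z}.
Read '1': V→{Y}, W→{W, Z}, Z→{V, Y, Z}; now {V, W, Y, Z}.
Read '1': V→{Y}, W→{W, Z}, Y→∅, Z→{V, Y, Z}; now {V, W, Y, Z}.
The final set {V, W, Y, Z} contains the accepting states W, Z.

Yes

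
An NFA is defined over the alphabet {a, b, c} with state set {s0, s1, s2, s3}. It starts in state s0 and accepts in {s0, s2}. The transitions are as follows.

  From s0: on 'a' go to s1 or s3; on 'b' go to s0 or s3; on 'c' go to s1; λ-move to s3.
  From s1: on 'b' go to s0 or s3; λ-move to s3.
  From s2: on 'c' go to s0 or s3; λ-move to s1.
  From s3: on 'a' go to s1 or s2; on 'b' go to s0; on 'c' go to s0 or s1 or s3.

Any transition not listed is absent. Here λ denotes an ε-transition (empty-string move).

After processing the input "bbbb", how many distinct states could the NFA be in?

2

Start: ε-closure({s0}) = {s0, s3}.
Read 'b': {s0, s3} → {s0, s3}.
Read 'b': {s0, s3} → {s0, s3}.
Read 'b': {s0, s3} → {s0, s3}.
Read 'b': {s0, s3} → {s0, s3}.
That set has 2 states.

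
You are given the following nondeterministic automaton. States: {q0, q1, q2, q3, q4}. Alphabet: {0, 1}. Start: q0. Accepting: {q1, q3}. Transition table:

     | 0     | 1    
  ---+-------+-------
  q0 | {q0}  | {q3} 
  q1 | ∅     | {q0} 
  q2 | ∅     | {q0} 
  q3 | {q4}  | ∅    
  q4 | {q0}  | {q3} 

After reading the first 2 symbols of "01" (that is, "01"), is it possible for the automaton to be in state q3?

Yes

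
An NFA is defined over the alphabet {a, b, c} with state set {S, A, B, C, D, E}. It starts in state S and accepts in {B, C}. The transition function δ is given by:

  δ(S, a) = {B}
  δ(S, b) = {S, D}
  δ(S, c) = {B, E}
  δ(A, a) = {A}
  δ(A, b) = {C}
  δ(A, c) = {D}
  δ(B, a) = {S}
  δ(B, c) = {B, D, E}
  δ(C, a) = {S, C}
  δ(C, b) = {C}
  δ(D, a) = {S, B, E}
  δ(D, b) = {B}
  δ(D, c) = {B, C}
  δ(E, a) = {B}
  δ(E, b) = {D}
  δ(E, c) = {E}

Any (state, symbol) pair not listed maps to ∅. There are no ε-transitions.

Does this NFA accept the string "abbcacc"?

No

Start in {S}.
Read 'a': {S} → {B}.
Read 'b': {B} → ∅.
The set is empty and remains empty for the remaining 5 symbols.
The final set ∅ contains no accepting state.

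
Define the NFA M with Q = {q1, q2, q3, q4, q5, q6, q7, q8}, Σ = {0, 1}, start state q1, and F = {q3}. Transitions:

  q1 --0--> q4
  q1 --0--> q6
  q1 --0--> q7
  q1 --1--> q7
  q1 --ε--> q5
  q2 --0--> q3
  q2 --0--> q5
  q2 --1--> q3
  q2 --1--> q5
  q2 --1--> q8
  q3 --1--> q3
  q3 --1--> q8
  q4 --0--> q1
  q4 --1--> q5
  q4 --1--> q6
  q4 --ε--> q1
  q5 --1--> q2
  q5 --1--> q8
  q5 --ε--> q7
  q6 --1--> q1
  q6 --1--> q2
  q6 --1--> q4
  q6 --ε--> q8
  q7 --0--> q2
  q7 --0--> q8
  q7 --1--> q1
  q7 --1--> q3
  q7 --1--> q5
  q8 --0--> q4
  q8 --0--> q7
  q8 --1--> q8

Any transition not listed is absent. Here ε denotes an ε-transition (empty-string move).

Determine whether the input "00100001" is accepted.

Yes

Start: ε-closure({q1}) = {q1, q5, q7}.
Read '0': q1→{q4, q6, q7}, q5→∅, q7→{q2, q8}; union {q2, q4, q6, q7, q8}; ε-closure = {q1, q2, q4, q5, q6, q7, q8}.
Read '0': q1→{q4, q6, q7}, q2→{q3, q5}, q4→{q1}, q5→∅, q6→∅, q7→{q2, q8}, q8→{q4, q7}; now {q1, q2, q3, q4, q5, q6, q7, q8}.
Read '1': q1→{q7}, q2→{q3, q5, q8}, q3→{q3, q8}, q4→{q5, q6}, q5→{q2, q8}, q6→{q1, q2, q4}, q7→{q1, q3, q5}, q8→{q8}; now {q1, q2, q3, q4, q5, q6, q7, q8}.
Read '0': q1→{q4, q6, q7}, q2→{q3, q5}, q3→∅, q4→{q1}, q5→∅, q6→∅, q7→{q2, q8}, q8→{q4, q7}; now {q1, q2, q3, q4, q5, q6, q7, q8}.
Read '0': q1→{q4, q6, q7}, q2→{q3, q5}, q3→∅, q4→{q1}, q5→∅, q6→∅, q7→{q2, q8}, q8→{q4, q7}; now {q1, q2, q3, q4, q5, q6, q7, q8}.
Read '0': q1→{q4, q6, q7}, q2→{q3, q5}, q3→∅, q4→{q1}, q5→∅, q6→∅, q7→{q2, q8}, q8→{q4, q7}; now {q1, q2, q3, q4, q5, q6, q7, q8}.
Read '0': q1→{q4, q6, q7}, q2→{q3, q5}, q3→∅, q4→{q1}, q5→∅, q6→∅, q7→{q2, q8}, q8→{q4, q7}; now {q1, q2, q3, q4, q5, q6, q7, q8}.
Read '1': q1→{q7}, q2→{q3, q5, q8}, q3→{q3, q8}, q4→{q5, q6}, q5→{q2, q8}, q6→{q1, q2, q4}, q7→{q1, q3, q5}, q8→{q8}; now {q1, q2, q3, q4, q5, q6, q7, q8}.
The final set {q1, q2, q3, q4, q5, q6, q7, q8} contains the accepting state q3.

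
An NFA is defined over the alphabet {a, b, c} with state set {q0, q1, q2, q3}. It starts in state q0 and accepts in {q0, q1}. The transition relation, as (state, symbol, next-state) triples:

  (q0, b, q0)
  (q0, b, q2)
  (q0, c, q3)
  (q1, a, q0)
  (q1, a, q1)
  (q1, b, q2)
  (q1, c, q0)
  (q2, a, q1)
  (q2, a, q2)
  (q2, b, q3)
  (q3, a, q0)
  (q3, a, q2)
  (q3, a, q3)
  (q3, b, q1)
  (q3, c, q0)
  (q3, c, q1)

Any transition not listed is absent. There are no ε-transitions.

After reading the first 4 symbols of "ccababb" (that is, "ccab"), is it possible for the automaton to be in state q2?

Start in {q0}.
Read 'c': {q0} → {q3}.
Read 'c': {q3} → {q0, q1}.
Read 'a': {q0, q1} → {q0, q1}.
Read 'b': {q0, q1} → {q0, q2}.
State q2 is in {q0, q2}.

Yes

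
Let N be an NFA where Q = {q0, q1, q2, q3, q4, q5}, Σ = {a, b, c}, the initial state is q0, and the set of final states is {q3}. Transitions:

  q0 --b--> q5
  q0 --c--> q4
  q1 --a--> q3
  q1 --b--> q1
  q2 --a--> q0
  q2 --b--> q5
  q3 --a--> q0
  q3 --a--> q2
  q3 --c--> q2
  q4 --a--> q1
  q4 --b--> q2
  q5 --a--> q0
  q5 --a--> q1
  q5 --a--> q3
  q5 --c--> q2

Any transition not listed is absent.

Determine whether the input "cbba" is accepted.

Start in {q0}.
Read 'c': {q0} → {q4}.
Read 'b': {q4} → {q2}.
Read 'b': {q2} → {q5}.
Read 'a': {q5} → {q0, q1, q3}.
The final set {q0, q1, q3} contains the accepting state q3.

Yes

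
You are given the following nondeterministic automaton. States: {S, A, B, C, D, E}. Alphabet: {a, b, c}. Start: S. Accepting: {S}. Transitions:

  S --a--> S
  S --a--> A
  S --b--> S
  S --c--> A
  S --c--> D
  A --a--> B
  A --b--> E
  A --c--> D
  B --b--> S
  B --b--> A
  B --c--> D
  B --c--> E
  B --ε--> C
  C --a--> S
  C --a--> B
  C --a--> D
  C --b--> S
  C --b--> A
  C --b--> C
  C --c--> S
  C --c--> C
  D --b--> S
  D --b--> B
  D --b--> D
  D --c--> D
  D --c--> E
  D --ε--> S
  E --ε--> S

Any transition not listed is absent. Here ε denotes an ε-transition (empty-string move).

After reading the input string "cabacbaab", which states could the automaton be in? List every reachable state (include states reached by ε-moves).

{S, A, B, C, D, E}

Start in {S}.
Read 'c': {S} → {S, A, D}.
Read 'a': {S, A, D} → {S, A, B, C}.
Read 'b': {S, A, B, C} → {S, A, C, E}.
Read 'a': {S, A, C, E} → {S, A, B, C, D}.
Read 'c': {S, A, B, C, D} → {S, A, C, D, E}.
Read 'b': {S, A, C, D, E} → {S, A, B, C, D, E}.
Read 'a': {S, A, B, C, D, E} → {S, A, B, C, D}.
Read 'a': {S, A, B, C, D} → {S, A, B, C, D}.
Read 'b': {S, A, B, C, D} → {S, A, B, C, D, E}.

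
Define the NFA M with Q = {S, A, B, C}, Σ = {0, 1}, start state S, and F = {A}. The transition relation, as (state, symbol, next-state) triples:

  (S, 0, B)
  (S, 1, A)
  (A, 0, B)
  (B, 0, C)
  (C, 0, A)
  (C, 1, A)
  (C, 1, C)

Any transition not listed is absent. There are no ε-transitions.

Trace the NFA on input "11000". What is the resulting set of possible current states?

∅

Start in {S}.
Read '1': {S} → {A}.
Read '1': {A} → ∅.
The set is empty and remains empty for the remaining 3 symbols.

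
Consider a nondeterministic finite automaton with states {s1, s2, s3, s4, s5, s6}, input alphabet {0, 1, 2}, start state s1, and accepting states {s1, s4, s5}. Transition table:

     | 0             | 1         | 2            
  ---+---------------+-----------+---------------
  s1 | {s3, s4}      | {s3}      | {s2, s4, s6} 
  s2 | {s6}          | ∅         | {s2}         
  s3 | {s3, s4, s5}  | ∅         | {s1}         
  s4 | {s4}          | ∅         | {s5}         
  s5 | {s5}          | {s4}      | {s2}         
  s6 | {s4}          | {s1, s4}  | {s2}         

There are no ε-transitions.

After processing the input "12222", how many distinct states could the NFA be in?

Start in {s1}.
Read '1': {s1} → {s3}.
Read '2': {s3} → {s1}.
Read '2': {s1} → {s2, s4, s6}.
Read '2': {s2, s4, s6} → {s2, s5}.
Read '2': {s2, s5} → {s2}.
That set has 1 state.

1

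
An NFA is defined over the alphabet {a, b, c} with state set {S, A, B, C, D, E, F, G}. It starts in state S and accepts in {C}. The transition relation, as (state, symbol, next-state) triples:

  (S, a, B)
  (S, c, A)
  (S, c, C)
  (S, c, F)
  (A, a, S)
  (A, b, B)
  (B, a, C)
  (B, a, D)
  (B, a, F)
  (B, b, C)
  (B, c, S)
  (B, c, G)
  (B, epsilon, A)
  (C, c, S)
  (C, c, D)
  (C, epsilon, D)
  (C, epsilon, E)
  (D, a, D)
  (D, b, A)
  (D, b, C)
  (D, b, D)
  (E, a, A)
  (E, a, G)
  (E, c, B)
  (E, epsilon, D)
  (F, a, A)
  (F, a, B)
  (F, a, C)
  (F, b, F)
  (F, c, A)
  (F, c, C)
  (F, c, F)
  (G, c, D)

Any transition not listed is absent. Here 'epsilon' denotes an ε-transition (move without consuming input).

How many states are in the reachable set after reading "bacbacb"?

Start in {S}.
Read 'b': {S} → ∅.
The set is empty and remains empty for the remaining 6 symbols.
That set has 0 states.

0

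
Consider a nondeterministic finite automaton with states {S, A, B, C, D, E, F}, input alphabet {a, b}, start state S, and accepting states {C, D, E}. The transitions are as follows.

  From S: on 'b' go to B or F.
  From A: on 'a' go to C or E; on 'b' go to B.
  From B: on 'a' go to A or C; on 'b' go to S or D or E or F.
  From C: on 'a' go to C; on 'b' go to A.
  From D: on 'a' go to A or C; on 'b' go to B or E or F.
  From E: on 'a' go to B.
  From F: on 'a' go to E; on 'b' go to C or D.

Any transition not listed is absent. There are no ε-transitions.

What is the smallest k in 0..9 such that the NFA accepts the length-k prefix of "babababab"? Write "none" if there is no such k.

2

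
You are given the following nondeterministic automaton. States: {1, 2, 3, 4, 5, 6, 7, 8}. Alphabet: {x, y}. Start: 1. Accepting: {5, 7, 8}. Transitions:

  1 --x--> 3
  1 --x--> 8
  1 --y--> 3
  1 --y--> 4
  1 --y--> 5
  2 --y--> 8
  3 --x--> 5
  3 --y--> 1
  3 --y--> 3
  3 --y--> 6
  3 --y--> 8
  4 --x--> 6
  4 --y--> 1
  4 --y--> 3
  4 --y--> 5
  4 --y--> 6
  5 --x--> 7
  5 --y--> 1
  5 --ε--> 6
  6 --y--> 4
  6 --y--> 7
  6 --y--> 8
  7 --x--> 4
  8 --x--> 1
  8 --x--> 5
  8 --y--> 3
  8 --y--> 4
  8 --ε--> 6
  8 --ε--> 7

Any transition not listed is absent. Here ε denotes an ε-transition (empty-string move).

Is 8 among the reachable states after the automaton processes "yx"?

No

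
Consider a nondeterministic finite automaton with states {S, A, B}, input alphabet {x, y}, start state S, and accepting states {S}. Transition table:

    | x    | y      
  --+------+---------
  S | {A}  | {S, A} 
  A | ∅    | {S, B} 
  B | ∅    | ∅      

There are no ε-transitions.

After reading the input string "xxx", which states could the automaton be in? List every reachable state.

Start in {S}.
Read 'x': S→{A}; now {A}.
Read 'x': A→∅; now ∅.
The set is empty and remains empty for the remaining 1 symbol.

∅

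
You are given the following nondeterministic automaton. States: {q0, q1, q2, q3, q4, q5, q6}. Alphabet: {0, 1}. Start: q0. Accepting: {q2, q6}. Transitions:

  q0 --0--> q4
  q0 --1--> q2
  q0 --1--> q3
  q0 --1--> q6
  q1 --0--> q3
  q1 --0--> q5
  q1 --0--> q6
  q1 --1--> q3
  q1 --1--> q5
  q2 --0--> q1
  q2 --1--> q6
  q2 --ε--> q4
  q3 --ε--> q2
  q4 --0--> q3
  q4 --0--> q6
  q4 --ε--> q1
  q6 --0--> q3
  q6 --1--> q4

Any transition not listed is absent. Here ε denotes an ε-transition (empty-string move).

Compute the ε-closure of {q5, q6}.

{q5, q6}

Begin with {q5, q6}.
No ε-moves leave this set, so the closure equals the set itself.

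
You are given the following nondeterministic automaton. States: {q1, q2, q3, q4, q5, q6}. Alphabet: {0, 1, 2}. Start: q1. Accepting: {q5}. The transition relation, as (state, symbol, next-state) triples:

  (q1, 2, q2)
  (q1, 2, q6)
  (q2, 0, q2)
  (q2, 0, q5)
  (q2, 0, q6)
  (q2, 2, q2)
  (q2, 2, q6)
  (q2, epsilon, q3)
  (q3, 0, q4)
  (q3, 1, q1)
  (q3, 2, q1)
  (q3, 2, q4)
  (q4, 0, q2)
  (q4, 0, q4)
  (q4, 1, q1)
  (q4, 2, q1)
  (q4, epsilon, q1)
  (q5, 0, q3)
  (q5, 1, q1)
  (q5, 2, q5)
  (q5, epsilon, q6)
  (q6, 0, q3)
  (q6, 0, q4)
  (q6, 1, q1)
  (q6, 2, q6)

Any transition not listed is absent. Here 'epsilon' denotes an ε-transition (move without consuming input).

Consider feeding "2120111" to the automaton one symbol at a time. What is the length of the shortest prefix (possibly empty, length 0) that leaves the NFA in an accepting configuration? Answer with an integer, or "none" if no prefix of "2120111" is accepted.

4

Start in {q1}.
Read '2': {q1} → {q2, q3, q6}.
Read '1': {q2, q3, q6} → {q1}.
Read '2': {q1} → {q2, q3, q6}.
Read '0': {q2, q3, q6} → {q1, q2, q3, q4, q5, q6}.
None of the earlier sets intersect F, but {q1, q2, q3, q4, q5, q6} does.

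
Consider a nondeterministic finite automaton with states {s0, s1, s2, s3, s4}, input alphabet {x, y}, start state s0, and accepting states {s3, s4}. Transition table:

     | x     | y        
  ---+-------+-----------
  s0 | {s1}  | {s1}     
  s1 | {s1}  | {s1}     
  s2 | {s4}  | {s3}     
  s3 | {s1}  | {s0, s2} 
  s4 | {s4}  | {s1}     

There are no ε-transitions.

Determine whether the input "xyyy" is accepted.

Start in {s0}.
Read 'x': s0→{s1}; now {s1}.
Read 'y': s1→{s1}; now {s1}.
Read 'y': s1→{s1}; now {s1}.
Read 'y': s1→{s1}; now {s1}.
The final set {s1} contains no accepting state.

No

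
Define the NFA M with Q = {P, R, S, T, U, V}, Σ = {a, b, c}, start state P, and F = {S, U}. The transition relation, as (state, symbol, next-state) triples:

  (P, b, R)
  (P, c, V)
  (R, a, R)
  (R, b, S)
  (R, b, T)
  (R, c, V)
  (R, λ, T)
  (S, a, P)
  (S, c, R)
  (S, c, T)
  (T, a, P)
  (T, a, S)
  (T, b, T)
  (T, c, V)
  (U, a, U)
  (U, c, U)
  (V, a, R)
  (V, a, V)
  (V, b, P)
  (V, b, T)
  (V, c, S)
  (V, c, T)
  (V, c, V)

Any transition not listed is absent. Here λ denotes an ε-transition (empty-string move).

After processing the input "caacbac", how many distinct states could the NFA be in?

3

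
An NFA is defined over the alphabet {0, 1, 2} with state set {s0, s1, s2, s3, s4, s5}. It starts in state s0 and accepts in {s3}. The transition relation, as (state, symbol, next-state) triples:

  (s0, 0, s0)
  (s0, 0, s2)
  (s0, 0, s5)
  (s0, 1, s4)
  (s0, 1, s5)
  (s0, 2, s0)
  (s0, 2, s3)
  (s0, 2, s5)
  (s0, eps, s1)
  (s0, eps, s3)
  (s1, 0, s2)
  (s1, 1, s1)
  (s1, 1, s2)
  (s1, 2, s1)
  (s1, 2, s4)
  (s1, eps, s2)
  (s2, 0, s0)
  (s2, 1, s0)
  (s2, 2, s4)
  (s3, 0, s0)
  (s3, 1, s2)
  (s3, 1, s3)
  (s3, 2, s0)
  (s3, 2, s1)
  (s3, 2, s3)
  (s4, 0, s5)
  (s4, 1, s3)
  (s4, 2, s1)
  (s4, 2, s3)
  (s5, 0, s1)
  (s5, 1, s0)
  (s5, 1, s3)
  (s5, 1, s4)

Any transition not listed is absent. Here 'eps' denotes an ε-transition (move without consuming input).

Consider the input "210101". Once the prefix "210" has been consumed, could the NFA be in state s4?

Start: ε-closure({s0}) = {s0, s1, s2, s3}.
Read '2': s0→{s0, s3, s5}, s1→{s1, s4}, s2→{s4}, s3→{s0, s1, s3}; union {s0, s1, s3, s4, s5}; ε-closure = {s0, s1, s2, s3, s4, s5}.
Read '1': s0→{s4, s5}, s1→{s1, s2}, s2→{s0}, s3→{s2, s3}, s4→{s3}, s5→{s0, s3, s4}; now {s0, s1, s2, s3, s4, s5}.
Read '0': s0→{s0, s2, s5}, s1→{s2}, s2→{s0}, s3→{s0}, s4→{s5}, s5→{s1}; union {s0, s1, s2, s5}; ε-closure = {s0, s1, s2, s3, s5}.
State s4 is not in {s0, s1, s2, s3, s5}.

No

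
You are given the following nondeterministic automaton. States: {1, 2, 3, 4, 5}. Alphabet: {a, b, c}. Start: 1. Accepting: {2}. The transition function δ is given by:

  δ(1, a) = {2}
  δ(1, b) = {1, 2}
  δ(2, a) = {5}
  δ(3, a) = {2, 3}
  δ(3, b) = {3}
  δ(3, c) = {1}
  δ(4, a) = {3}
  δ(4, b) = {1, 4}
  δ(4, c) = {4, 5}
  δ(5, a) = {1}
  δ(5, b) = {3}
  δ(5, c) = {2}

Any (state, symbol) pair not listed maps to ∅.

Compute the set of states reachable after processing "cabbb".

∅

Start in {1}.
Read 'c': {1} → ∅.
The set is empty and remains empty for the remaining 4 symbols.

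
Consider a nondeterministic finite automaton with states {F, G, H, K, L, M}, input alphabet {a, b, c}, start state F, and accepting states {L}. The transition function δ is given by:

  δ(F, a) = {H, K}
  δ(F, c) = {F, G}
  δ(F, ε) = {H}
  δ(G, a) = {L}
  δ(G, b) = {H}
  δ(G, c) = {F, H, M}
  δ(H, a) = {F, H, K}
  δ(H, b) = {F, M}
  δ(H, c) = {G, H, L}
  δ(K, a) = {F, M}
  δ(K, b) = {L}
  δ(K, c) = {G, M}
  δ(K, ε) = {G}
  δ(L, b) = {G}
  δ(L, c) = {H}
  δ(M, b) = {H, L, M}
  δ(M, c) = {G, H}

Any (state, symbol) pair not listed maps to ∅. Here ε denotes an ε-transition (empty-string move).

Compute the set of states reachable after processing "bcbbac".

Start: ε-closure({F}) = {F, H}.
Read 'b': {F, H} → {F, H, M}.
Read 'c': {F, H, M} → {F, G, H, L}.
Read 'b': {F, G, H, L} → {F, G, H, M}.
Read 'b': {F, G, H, M} → {F, H, L, M}.
Read 'a': {F, H, L, M} → {F, G, H, K}.
Read 'c': {F, G, H, K} → {F, G, H, L, M}.

{F, G, H, L, M}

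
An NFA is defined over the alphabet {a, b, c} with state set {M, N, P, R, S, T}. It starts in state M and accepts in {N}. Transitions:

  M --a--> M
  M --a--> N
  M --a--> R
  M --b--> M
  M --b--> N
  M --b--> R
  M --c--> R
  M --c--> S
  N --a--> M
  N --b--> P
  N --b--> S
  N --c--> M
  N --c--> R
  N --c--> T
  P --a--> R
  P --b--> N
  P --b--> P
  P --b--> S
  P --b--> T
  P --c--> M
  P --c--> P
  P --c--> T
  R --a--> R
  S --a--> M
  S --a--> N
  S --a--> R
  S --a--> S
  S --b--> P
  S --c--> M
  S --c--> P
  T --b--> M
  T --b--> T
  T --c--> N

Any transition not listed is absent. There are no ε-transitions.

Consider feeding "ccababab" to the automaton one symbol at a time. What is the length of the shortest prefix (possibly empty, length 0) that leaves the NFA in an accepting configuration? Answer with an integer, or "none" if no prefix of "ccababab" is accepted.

Start in {M}.
Read 'c': {M} → {R, S}.
Read 'c': {R, S} → {M, P}.
Read 'a': {M, P} → {M, N, R}.
None of the earlier sets intersect F, but {M, N, R} does.

3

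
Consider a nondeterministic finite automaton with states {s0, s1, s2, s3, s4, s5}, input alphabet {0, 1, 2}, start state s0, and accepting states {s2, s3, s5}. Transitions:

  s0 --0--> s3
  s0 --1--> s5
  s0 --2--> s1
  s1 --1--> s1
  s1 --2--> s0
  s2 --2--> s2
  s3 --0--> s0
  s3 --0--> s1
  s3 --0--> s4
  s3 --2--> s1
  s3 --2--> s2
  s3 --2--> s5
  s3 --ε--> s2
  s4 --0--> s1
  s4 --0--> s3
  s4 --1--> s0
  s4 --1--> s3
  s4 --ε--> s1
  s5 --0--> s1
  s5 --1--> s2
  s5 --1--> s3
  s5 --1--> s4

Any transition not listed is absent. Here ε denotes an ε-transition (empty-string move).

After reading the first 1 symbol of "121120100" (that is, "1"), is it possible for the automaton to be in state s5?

Yes

Start in {s0}.
Read '1': {s0} → {s5}.
State s5 is in {s5}.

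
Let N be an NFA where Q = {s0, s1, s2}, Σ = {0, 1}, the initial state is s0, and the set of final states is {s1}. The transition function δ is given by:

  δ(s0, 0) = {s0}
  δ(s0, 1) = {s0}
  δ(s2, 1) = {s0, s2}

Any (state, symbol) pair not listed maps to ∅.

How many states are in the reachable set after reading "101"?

1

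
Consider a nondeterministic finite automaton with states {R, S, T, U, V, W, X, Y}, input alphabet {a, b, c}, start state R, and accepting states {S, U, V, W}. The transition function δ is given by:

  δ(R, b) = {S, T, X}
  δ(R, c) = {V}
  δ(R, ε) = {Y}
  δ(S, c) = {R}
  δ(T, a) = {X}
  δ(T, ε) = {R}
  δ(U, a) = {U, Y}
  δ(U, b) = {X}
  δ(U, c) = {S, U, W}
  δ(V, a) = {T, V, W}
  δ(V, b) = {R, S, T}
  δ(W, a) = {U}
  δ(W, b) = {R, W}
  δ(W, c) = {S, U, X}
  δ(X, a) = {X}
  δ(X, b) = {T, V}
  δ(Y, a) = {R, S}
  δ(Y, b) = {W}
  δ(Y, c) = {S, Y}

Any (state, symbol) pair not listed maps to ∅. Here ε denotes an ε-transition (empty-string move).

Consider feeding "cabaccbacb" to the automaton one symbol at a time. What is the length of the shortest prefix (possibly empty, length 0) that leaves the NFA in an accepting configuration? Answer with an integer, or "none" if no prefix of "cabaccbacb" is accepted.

1

Start: ε-closure({R}) = {R, Y}.
Read 'c': R→{V}, Y→{S, Y}; now {S, V, Y}.
None of the earlier sets intersect F, but {S, V, Y} does.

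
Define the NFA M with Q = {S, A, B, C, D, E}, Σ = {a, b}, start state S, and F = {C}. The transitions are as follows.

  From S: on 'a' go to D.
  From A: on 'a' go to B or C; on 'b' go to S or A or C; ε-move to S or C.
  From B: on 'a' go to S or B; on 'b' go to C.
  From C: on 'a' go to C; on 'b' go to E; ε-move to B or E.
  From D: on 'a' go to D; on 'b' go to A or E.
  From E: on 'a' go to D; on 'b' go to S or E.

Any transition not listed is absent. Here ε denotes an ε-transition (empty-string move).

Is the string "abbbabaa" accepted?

Start in {S}.
Read 'a': S→{D}; now {D}.
Read 'b': D→{A, E}; union {A, E}; ε-closure = {S, A, B, C, E}.
Read 'b': S→∅, A→{S, A, C}, B→{C}, C→{E}, E→{S, E}; union {S, A, C, E}; ε-closure = {S, A, B, C, E}.
Read 'b': S→∅, A→{S, A, C}, B→{C}, C→{E}, E→{S, E}; union {S, A, C, E}; ε-closure = {S, A, B, C, E}.
Read 'a': S→{D}, A→{B, C}, B→{S, B}, C→{C}, E→{D}; union {S, B, C, D}; ε-closure = {S, B, C, D, E}.
Read 'b': S→∅, B→{C}, C→{E}, D→{A, E}, E→{S, E}; union {S, A, C, E}; ε-closure = {S, A, B, C, E}.
Read 'a': S→{D}, A→{B, C}, B→{S, B}, C→{C}, E→{D}; union {S, B, C, D}; ε-closure = {S, B, C, D, E}.
Read 'a': S→{D}, B→{S, B}, C→{C}, D→{D}, E→{D}; union {S, B, C, D}; ε-closure = {S, B, C, D, E}.
The final set {S, B, C, D, E} contains the accepting state C.

Yes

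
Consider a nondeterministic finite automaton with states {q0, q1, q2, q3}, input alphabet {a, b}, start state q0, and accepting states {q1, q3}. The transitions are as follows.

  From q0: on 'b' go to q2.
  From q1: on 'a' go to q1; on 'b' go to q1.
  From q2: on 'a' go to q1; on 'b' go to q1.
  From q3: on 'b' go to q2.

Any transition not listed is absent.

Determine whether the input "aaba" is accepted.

Start in {q0}.
Read 'a': q0→∅; now ∅.
The set is empty and remains empty for the remaining 3 symbols.
The final set ∅ contains no accepting state.

No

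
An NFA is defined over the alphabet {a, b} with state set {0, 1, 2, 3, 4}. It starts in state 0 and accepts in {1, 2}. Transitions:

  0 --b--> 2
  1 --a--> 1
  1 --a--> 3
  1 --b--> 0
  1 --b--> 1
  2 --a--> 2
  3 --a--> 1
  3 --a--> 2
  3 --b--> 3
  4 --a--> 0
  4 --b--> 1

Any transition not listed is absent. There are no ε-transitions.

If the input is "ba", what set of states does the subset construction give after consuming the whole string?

Start in {0}.
Read 'b': {0} → {2}.
Read 'a': {2} → {2}.

{2}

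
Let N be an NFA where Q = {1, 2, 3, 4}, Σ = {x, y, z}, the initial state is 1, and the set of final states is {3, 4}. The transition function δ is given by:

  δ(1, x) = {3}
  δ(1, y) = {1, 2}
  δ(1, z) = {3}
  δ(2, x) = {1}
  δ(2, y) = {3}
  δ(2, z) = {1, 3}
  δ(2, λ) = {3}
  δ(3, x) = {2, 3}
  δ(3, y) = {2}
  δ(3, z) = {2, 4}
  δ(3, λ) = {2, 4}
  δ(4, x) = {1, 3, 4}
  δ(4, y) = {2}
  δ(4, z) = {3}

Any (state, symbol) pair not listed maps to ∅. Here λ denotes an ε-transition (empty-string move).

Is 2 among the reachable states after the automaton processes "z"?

Start in {1}.
Read 'z': {1} → {2, 3, 4}.
State 2 is in {2, 3, 4}.

Yes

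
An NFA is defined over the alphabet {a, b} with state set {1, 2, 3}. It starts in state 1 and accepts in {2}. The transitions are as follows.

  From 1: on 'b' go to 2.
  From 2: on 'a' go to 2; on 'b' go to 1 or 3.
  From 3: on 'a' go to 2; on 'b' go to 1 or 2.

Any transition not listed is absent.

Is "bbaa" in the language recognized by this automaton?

Start in {1}.
Read 'b': 1→{2}; now {2}.
Read 'b': 2→{1, 3}; now {1, 3}.
Read 'a': 1→∅, 3→{2}; now {2}.
Read 'a': 2→{2}; now {2}.
The final set {2} contains the accepting state 2.

Yes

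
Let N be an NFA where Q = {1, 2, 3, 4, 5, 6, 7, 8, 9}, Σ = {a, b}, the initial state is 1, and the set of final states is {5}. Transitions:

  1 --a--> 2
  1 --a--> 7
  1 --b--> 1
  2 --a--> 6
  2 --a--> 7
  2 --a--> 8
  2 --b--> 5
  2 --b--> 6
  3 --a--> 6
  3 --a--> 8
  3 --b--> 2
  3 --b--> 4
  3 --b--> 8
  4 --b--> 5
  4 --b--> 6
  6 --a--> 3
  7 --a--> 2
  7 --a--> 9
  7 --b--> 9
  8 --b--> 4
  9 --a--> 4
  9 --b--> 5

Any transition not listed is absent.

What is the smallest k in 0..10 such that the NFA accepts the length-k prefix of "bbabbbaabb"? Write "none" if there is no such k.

Start in {1}.
Read 'b': 1→{1}; now {1}.
Read 'b': 1→{1}; now {1}.
Read 'a': 1→{2, 7}; now {2, 7}.
Read 'b': 2→{5, 6}, 7→{9}; now {5, 6, 9}.
None of the earlier sets intersect F, but {5, 6, 9} does.

4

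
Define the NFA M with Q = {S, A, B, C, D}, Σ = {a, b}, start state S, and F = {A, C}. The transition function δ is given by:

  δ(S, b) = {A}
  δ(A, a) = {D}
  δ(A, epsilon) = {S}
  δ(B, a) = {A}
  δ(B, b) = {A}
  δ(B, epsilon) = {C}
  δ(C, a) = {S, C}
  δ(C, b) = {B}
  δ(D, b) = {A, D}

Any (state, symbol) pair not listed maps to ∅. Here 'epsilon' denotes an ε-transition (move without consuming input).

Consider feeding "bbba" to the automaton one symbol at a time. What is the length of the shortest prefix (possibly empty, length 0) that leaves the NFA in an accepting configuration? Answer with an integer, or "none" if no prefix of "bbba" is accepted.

1

Start in {S}.
Read 'b': {S} → {S, A}.
None of the earlier sets intersect F, but {S, A} does.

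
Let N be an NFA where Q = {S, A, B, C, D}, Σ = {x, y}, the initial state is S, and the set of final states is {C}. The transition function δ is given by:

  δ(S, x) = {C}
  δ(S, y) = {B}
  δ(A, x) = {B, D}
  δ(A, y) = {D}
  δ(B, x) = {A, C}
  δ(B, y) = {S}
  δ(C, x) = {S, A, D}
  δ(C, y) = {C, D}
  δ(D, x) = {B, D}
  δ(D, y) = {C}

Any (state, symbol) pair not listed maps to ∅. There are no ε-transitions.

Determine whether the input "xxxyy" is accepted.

Start in {S}.
Read 'x': {S} → {C}.
Read 'x': {C} → {S, A, D}.
Read 'x': {S, A, D} → {B, C, D}.
Read 'y': {B, C, D} → {S, C, D}.
Read 'y': {S, C, D} → {B, C, D}.
The final set {B, C, D} contains the accepting state C.

Yes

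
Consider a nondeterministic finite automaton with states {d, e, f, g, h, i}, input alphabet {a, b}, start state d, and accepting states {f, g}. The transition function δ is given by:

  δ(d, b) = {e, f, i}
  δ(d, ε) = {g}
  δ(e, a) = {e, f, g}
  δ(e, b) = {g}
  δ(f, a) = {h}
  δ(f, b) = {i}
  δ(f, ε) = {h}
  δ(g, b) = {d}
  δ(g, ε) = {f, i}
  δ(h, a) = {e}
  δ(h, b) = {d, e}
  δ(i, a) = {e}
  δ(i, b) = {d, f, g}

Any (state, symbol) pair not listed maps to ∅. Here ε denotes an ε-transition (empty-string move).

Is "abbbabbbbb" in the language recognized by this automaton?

Yes

Start: ε-closure({d}) = {d, f, g, h, i}.
Read 'a': {d, f, g, h, i} → {e, h}.
Read 'b': {e, h} → {d, e, f, g, h, i}.
Read 'b': {d, e, f, g, h, i} → {d, e, f, g, h, i}.
Read 'b': {d, e, f, g, h, i} → {d, e, f, g, h, i}.
Read 'a': {d, e, f, g, h, i} → {e, f, g, h, i}.
Read 'b': {e, f, g, h, i} → {d, e, f, g, h, i}.
Read 'b': {d, e, f, g, h, i} → {d, e, f, g, h, i}.
Read 'b': {d, e, f, g, h, i} → {d, e, f, g, h, i}.
Read 'b': {d, e, f, g, h, i} → {d, e, f, g, h, i}.
Read 'b': {d, e, f, g, h, i} → {d, e, f, g, h, i}.
The final set {d, e, f, g, h, i} contains the accepting states f, g.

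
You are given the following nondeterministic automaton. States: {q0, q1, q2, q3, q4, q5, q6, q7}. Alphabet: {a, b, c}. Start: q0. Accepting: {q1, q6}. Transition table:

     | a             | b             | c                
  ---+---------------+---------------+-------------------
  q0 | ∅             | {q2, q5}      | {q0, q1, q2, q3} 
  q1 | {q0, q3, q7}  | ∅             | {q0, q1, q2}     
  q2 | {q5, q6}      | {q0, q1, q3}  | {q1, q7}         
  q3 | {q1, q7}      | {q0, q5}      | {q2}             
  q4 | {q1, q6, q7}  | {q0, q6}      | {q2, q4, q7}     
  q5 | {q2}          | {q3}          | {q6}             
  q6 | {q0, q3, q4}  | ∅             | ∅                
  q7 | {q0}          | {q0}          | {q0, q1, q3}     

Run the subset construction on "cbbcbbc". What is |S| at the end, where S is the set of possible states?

Start in {q0}.
Read 'c': q0→{q0, q1, q2, q3}; now {q0, q1, q2, q3}.
Read 'b': q0→{q2, q5}, q1→∅, q2→{q0, q1, q3}, q3→{q0, q5}; now {q0, q1, q2, q3, q5}.
Read 'b': q0→{q2, q5}, q1→∅, q2→{q0, q1, q3}, q3→{q0, q5}, q5→{q3}; now {q0, q1, q2, q3, q5}.
Read 'c': q0→{q0, q1, q2, q3}, q1→{q0, q1, q2}, q2→{q1, q7}, q3→{q2}, q5→{q6}; now {q0, q1, q2, q3, q6, q7}.
Read 'b': q0→{q2, q5}, q1→∅, q2→{q0, q1, q3}, q3→{q0, q5}, q6→∅, q7→{q0}; now {q0, q1, q2, q3, q5}.
Read 'b': q0→{q2, q5}, q1→∅, q2→{q0, q1, q3}, q3→{q0, q5}, q5→{q3}; now {q0, q1, q2, q3, q5}.
Read 'c': q0→{q0, q1, q2, q3}, q1→{q0, q1, q2}, q2→{q1, q7}, q3→{q2}, q5→{q6}; now {q0, q1, q2, q3, q6, q7}.
That set has 6 states.

6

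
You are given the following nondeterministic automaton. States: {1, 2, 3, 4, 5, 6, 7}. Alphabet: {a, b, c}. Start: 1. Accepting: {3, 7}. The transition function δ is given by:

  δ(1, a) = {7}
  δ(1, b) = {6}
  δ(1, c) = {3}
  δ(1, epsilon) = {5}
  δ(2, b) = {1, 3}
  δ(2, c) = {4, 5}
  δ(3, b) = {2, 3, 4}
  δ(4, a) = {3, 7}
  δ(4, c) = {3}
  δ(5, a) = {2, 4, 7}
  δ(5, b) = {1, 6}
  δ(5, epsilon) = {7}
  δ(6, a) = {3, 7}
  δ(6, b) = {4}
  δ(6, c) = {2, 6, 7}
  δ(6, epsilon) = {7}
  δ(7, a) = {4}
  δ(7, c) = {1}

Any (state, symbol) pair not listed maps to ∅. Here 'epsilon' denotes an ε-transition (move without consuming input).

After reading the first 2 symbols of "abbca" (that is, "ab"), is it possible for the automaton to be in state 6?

No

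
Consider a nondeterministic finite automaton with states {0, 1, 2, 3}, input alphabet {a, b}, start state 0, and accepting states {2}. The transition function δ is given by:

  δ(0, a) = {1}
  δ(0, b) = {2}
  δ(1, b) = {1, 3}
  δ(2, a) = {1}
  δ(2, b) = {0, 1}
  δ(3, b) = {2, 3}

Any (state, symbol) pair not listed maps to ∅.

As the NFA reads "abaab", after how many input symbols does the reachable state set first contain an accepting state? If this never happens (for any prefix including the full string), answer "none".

none

Start in {0}.
Read 'a': {0} → {1}.
Read 'b': {1} → {1, 3}.
Read 'a': {1, 3} → ∅.
The set is empty and remains empty for the remaining 2 symbols.
No reachable set along the way intersects F.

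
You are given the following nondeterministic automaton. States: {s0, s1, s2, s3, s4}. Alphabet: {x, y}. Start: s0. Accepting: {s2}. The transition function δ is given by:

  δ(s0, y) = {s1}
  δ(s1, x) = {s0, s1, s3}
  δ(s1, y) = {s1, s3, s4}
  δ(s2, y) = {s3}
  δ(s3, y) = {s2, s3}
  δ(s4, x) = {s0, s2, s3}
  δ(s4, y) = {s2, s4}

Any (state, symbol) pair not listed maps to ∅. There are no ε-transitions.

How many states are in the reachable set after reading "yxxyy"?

4

Start in {s0}.
Read 'y': s0→{s1}; now {s1}.
Read 'x': s1→{s0, s1, s3}; now {s0, s1, s3}.
Read 'x': s0→∅, s1→{s0, s1, s3}, s3→∅; now {s0, s1, s3}.
Read 'y': s0→{s1}, s1→{s1, s3, s4}, s3→{s2, s3}; now {s1, s2, s3, s4}.
Read 'y': s1→{s1, s3, s4}, s2→{s3}, s3→{s2, s3}, s4→{s2, s4}; now {s1, s2, s3, s4}.
That set has 4 states.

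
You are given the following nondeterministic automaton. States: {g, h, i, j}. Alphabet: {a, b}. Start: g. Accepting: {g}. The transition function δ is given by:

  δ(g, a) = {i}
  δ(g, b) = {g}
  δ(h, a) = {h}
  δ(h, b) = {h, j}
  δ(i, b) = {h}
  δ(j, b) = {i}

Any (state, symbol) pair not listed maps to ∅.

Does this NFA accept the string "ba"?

No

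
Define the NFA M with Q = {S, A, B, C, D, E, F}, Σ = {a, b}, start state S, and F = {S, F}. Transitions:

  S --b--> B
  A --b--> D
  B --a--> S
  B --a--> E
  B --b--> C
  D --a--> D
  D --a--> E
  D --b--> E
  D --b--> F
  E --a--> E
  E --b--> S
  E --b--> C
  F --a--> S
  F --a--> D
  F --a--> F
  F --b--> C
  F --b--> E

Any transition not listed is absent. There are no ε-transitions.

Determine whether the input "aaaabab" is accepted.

Start in {S}.
Read 'a': {S} → ∅.
The set is empty and remains empty for the remaining 6 symbols.
The final set ∅ contains no accepting state.

No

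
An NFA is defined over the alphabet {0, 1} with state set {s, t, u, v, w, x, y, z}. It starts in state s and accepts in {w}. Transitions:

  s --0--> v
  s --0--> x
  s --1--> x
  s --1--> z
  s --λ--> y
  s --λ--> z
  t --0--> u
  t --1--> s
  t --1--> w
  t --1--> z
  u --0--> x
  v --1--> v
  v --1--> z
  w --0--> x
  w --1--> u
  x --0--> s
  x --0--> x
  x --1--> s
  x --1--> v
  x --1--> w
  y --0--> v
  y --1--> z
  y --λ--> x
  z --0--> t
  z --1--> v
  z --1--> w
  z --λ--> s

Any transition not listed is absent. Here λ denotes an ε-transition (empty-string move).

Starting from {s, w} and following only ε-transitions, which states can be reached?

Begin with {s, w}.
ε-move s → y; add y.
ε-move s → z; add z.
ε-move y → x; add x.

{s, w, x, y, z}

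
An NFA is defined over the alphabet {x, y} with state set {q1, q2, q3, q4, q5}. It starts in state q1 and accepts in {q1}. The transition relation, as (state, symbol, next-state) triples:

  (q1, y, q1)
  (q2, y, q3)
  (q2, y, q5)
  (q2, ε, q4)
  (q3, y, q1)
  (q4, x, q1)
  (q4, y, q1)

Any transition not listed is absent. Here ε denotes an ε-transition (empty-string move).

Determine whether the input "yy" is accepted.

Start in {q1}.
Read 'y': {q1} → {q1}.
Read 'y': {q1} → {q1}.
The final set {q1} contains the accepting state q1.

Yes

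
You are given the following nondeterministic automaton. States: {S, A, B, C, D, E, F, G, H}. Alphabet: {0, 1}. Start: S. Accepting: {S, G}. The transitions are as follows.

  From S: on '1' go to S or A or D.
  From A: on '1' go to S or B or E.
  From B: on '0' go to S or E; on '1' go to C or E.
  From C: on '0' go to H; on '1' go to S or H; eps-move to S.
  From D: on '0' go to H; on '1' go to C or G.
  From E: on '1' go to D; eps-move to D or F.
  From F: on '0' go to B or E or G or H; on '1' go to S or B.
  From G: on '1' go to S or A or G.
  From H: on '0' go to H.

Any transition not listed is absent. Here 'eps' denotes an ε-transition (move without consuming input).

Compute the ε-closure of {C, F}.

{S, C, F}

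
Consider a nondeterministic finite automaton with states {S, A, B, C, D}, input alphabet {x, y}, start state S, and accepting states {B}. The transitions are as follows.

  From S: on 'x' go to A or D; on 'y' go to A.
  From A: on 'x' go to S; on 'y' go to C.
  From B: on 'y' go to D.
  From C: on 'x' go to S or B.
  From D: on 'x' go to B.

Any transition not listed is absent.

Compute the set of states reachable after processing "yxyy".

{C}

Start in {S}.
Read 'y': {S} → {A}.
Read 'x': {A} → {S}.
Read 'y': {S} → {A}.
Read 'y': {A} → {C}.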